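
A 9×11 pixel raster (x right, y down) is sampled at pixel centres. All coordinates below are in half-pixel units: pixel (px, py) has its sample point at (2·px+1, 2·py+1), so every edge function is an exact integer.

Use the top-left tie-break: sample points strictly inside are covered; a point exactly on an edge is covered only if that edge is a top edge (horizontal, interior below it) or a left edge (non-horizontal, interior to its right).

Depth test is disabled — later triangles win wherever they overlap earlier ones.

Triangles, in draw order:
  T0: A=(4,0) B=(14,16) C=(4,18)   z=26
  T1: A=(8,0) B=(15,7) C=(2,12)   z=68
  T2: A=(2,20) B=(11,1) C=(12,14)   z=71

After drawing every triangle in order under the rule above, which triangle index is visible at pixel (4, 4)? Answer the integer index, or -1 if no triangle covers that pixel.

T0:
  2·area = 180
  edge (4, 0)→(14, 16): d=(10,16) right/bottom  bias=-1
  edge (14, 16)→(4, 18): d=(-10,2) right/bottom  bias=-1
  edge (4, 18)→(4, 0): d=(0,-18) top-left  bias=+0
    (2,1)@(5, 3): e=[14,148,18] → █
    (3,1)@(7, 3): e=[-18,144,54] → ·
    (2,2)@(5, 5): e=[34,128,18] → █
    (3,2)@(7, 5): e=[2,124,54] → █
    (4,2)@(9, 5): e=[-30,120,90] → ·
    (2,3)@(5, 7): e=[54,108,18] → █
    (4,3)@(9, 7): e=[-10,100,90] → ·
    (2,4)@(5, 9): e=[74,88,18] → █
    (4,4)@(9, 9): e=[10,80,90] → █
    (5,4)@(11, 9): e=[-22,76,126] → ·
    (2,5)@(5, 11): e=[94,68,18] → █
    (5,5)@(11, 11): e=[-2,56,126] → ·
    (4,8)@(9, 17): e=[90,0,90] → ·  [on edge]
  covered (22 px):
    · · · · · · · · ·
    · · █ · · · · · ·
    · · █ █ · · · · ·
    · · █ █ · · · · ·
    · · █ █ █ · · · ·
    · · █ █ █ · · · ·
    · · █ █ █ █ · · ·
    · · █ █ █ █ █ · ·
    · · █ █ · · · · ·
    · · · · · · · · ·
    · · · · · · · · ·
T1:
  2·area = 126
  edge (8, 0)→(15, 7): d=(7,7) right/bottom  bias=-1
  edge (15, 7)→(2, 12): d=(-13,5) right/bottom  bias=-1
  edge (2, 12)→(8, 0): d=(6,-12) top-left  bias=+0
    (4,0)@(9, 1): e=[0,108,18] → ·  [on edge]
    (3,1)@(7, 3): e=[28,92,6] → █
    (4,1)@(9, 3): e=[14,82,30] → █
    (5,1)@(11, 3): e=[0,72,54] → ·  [on edge]
    (3,2)@(7, 5): e=[42,66,18] → █
    (5,2)@(11, 5): e=[14,46,66] → █
    (6,2)@(13, 5): e=[0,36,90] → ·  [on edge]
    (2,3)@(5, 7): e=[70,50,6] → █
    (6,3)@(13, 7): e=[14,10,102] → █
    (7,3)@(15, 7): e=[0,0,126] → ·  [on edge]
    (2,4)@(5, 9): e=[84,24,18] → █
    (5,4)@(11, 9): e=[42,-6,90] → ·
    (8,4)@(17, 9): e=[0,-36,162] → ·  [on edge]
  covered (14 px):
    · · · · · · · · ·
    · · · █ █ · · · ·
    · · · █ █ █ · · ·
    · · █ █ █ █ █ · ·
    · · █ █ █ · · · ·
    · █ · · · · · · ·
    · · · · · · · · ·
    · · · · · · · · ·
    · · · · · · · · ·
    · · · · · · · · ·
    · · · · · · · · ·
T2:
  2·area = 136
  edge (2, 20)→(11, 1): d=(9,-19) top-left  bias=+0
  edge (11, 1)→(12, 14): d=(1,13) right/bottom  bias=-1
  edge (12, 14)→(2, 20): d=(-10,6) right/bottom  bias=-1
    (5,0)@(11, 1): e=[0,0,136] → ·  [on edge]
    (5,1)@(11, 3): e=[18,2,116] → █
    (6,1)@(13, 3): e=[56,-24,104] → ·
    (5,2)@(11, 5): e=[36,4,96] → █
    (6,2)@(13, 5): e=[74,-22,84] → ·
    (4,3)@(9, 7): e=[16,32,88] → █
    (6,3)@(13, 7): e=[92,-20,64] → ·
    (4,4)@(9, 9): e=[34,34,68] → █
    (6,4)@(13, 9): e=[110,-18,44] → ·
    (3,5)@(7, 11): e=[14,62,60] → █
    (6,5)@(13, 11): e=[128,-16,24] → ·
    (8,5)@(17, 11): e=[204,-68,0] → ·  [on edge]
    (3,8)@(7, 17): e=[68,68,0] → ·  [on edge]
  covered (17 px):
    · · · · · · · · ·
    · · · · · █ · · ·
    · · · · · █ · · ·
    · · · · █ █ · · ·
    · · · · █ █ · · ·
    · · · █ █ █ · · ·
    · · · █ █ █ · · ·
    · · █ █ █ · · · ·
    · · █ · · · · · ·
    · █ · · · · · · ·
    · · · · · · · · ·

Z-buffer (winner per pixel, '.' = empty):
  . . . . . . . . .
  . . 0 1 1 2 . . .
  . . 0 1 1 2 . . .
  . . 1 1 2 2 1 . .
  . . 1 1 2 2 . . .
  . 1 0 2 2 2 . . .
  . . 0 2 2 2 . . .
  . . 2 2 2 0 0 . .
  . . 2 0 . . . . .
  . 2 . . . . . . .
  . . . . . . . . .

Answer: 2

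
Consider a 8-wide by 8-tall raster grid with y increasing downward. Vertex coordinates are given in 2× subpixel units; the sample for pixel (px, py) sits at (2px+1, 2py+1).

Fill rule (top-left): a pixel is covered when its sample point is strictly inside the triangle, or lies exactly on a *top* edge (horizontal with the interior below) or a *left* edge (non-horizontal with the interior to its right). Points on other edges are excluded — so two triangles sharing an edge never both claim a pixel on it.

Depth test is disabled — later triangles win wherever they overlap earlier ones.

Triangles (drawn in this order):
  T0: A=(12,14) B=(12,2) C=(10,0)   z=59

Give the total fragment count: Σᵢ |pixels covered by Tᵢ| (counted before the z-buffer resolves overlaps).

T0:
  2·area = 24  (B↔C swapped to make it positive)
  edge (12, 14)→(10, 0): d=(-2,-14) top-left  bias=+0
  edge (10, 0)→(12, 2): d=(2,2) right/bottom  bias=-1
  edge (12, 2)→(12, 14): d=(0,12) right/bottom  bias=-1
    (5,0)@(11, 1): e=[12,0,12] → ·  [on edge]
    (5,1)@(11, 3): e=[8,4,12] → █
    (6,1)@(13, 3): e=[36,0,-12] → ·  [on edge]
    (5,2)@(11, 5): e=[4,8,12] → █
    (6,2)@(13, 5): e=[32,4,-12] → ·
    (7,2)@(15, 5): e=[60,0,-36] → ·  [on edge]
    (5,3)@(11, 7): e=[0,12,12] → █  [on edge]
    (6,3)@(13, 7): e=[28,8,-12] → ·
    (5,4)@(11, 9): e=[-4,16,12] → ·
  covered (3 px):
    · · · · · · · ·
    · · · · · █ · ·
    · · · · · █ · ·
    · · · · · █ · ·
    · · · · · · · ·
    · · · · · · · ·
    · · · · · · · ·
    · · · · · · · ·

Answer: 3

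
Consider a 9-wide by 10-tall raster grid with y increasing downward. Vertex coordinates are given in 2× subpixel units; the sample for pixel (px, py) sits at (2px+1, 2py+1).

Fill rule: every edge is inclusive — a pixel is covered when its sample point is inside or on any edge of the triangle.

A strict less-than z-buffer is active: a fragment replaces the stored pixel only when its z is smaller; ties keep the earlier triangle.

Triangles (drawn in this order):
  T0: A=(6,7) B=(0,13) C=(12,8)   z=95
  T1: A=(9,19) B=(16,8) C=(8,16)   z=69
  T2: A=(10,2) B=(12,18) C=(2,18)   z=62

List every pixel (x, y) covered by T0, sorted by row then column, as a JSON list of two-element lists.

T0:
  2·area = 42  (B↔C swapped to make it positive)
  edge (6, 7)→(12, 8): d=(6,1) inclusive
  edge (12, 8)→(0, 13): d=(-12,5) inclusive
  edge (0, 13)→(6, 7): d=(6,-6) inclusive
    (2,4)@(5, 9): e=[13,23,6] → #
    (3,4)@(7, 9): e=[11,13,18] → #
    (4,4)@(9, 9): e=[9,3,30] → #
    (5,4)@(11, 9): e=[7,-7,42] → ·
    (1,5)@(3, 11): e=[27,9,6] → #
    (2,5)@(5, 11): e=[25,-1,18] → ·
    (3,5)@(7, 11): e=[23,-11,30] → ·
    (4,5)@(9, 11): e=[21,-21,42] → ·
    (1,6)@(3, 13): e=[39,-15,18] → ·
  covered (4 px):
    · · · · · · · · ·
    · · · · · · · · ·
    · · · · · · · · ·
    · · · · · · · · ·
    · · # # # · · · ·
    · # · · · · · · ·
    · · · · · · · · ·
    · · · · · · · · ·
    · · · · · · · · ·
    · · · · · · · · ·
T1:
  2·area = 32  (B↔C swapped to make it positive)
  edge (9, 19)→(8, 16): d=(-1,-3) inclusive
  edge (8, 16)→(16, 8): d=(8,-8) inclusive
  edge (16, 8)→(9, 19): d=(-7,11) inclusive
    (1,0)@(3, 1): e=[0,-160,192] → ·  [on edge]
    (2,3)@(5, 7): e=[0,-96,128] → ·  [on edge]
    (8,3)@(17, 7): e=[36,0,-4] → ·  [on edge]
    (7,4)@(15, 9): e=[28,0,4] → #  [on edge]
    (8,4)@(17, 9): e=[34,16,-18] → ·
    (6,5)@(13, 11): e=[20,0,12] → #  [on edge]
    (7,5)@(15, 11): e=[26,16,-10] → ·
    (3,6)@(7, 13): e=[0,-32,64] → ·  [on edge]
    (5,6)@(11, 13): e=[12,0,20] → #  [on edge]
    (6,6)@(13, 13): e=[18,16,-2] → ·
    (4,7)@(9, 15): e=[4,0,28] → #  [on edge]
    (6,7)@(13, 15): e=[16,32,-16] → ·
    (3,8)@(7, 17): e=[-4,0,36] → ·  [on edge]
    (2,9)@(5, 19): e=[-12,0,44] → ·  [on edge]
    (4,9)@(9, 19): e=[0,32,0] → #  [on edge]
  covered (7 px):
    · · · · · · · · ·
    · · · · · · · · ·
    · · · · · · · · ·
    · · · · · · · · ·
    · · · · · · · # ·
    · · · · · · # · ·
    · · · · · # · · ·
    · · · · # # · · ·
    · · · · # · · · ·
    · · · · # · · · ·
T2:
  2·area = 160
  edge (10, 2)→(12, 18): d=(2,16) inclusive
  edge (12, 18)→(2, 18): d=(-10,0) inclusive
  edge (2, 18)→(10, 2): d=(8,-16) inclusive
    (4,2)@(9, 5): e=[22,130,8] → #
    (5,2)@(11, 5): e=[-10,130,40] → ·
    (4,3)@(9, 7): e=[26,110,24] → #
    (5,3)@(11, 7): e=[-6,110,56] → ·
    (3,4)@(7, 9): e=[62,90,8] → #
    (5,4)@(11, 9): e=[-2,90,72] → ·
    (3,5)@(7, 11): e=[66,70,24] → #
    (5,5)@(11, 11): e=[2,70,88] → #
    (6,5)@(13, 11): e=[-30,70,120] → ·
    (2,6)@(5, 13): e=[102,50,8] → #
    (6,6)@(13, 13): e=[-26,50,136] → ·
    (2,7)@(5, 15): e=[106,30,24] → #
  covered (20 px):
    · · · · · · · · ·
    · · · · · · · · ·
    · · · · # · · · ·
    · · · · # · · · ·
    · · · # # · · · ·
    · · · # # # · · ·
    · · # # # # · · ·
    · · # # # # · · ·
    · # # # # # · · ·
    · · · · · · · · ·

Answer: [[2,4],[3,4],[4,4],[1,5]]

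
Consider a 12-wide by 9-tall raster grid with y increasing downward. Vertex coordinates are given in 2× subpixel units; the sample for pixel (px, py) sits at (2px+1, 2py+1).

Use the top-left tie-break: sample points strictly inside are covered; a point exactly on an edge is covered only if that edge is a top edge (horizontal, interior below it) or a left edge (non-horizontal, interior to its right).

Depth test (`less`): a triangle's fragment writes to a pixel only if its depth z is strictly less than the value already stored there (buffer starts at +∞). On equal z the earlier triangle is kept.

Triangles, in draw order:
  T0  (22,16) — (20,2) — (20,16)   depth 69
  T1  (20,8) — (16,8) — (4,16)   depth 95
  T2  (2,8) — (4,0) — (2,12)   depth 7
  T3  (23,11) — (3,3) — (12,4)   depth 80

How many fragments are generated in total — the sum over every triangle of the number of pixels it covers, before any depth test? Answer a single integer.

T0:
  2·area = 28  (B↔C swapped to make it positive)
  edge (22, 16)→(20, 16): d=(-2,0) right/bottom  bias=-1
  edge (20, 16)→(20, 2): d=(0,-14) top-left  bias=+0
  edge (20, 2)→(22, 16): d=(2,14) right/bottom  bias=-1
    (10,4)@(21, 9): e=[14,14,0] → .  [on edge]
    (10,5)@(21, 11): e=[10,14,4] → X
    (11,5)@(23, 11): e=[10,42,-24] → .
    (10,6)@(21, 13): e=[6,14,8] → X
    (11,6)@(23, 13): e=[6,42,-20] → .
    (10,7)@(21, 15): e=[2,14,12] → X
    (11,7)@(23, 15): e=[2,42,-16] → .
    (10,8)@(21, 17): e=[-2,14,16] → .
  covered (3 px):
    . . . . . . . . . . . .
    . . . . . . . . . . . .
    . . . . . . . . . . . .
    . . . . . . . . . . . .
    . . . . . . . . . . . .
    . . . . . . . . . . X .
    . . . . . . . . . . X .
    . . . . . . . . . . X .
    . . . . . . . . . . . .
T1:
  2·area = 32  (B↔C swapped to make it positive)
  edge (20, 8)→(4, 16): d=(-16,8) right/bottom  bias=-1
  edge (4, 16)→(16, 8): d=(12,-8) top-left  bias=+0
  edge (16, 8)→(20, 8): d=(4,0) top-left  bias=+0
    (7,4)@(15, 9): e=[24,4,4] → X
    (8,4)@(17, 9): e=[8,20,4] → X
    (9,4)@(19, 9): e=[-8,36,4] → .
    (6,5)@(13, 11): e=[8,12,12] → X
    (7,5)@(15, 11): e=[-8,28,12] → .
    (8,5)@(17, 11): e=[-24,44,12] → .
    (4,6)@(9, 13): e=[8,4,20] → X
    (5,6)@(11, 13): e=[-8,20,20] → .
    (6,6)@(13, 13): e=[-24,36,20] → .
    (4,7)@(9, 15): e=[-24,28,28] → .
  covered (4 px):
    . . . . . . . . . . . .
    . . . . . . . . . . . .
    . . . . . . . . . . . .
    . . . . . . . . . . . .
    . . . . . . . X X . . .
    . . . . . . X . . . . .
    . . . . X . . . . . . .
    . . . . . . . . . . . .
    . . . . . . . . . . . .
T2:
  2·area = 8
  edge (2, 8)→(4, 0): d=(2,-8) top-left  bias=+0
  edge (4, 0)→(2, 12): d=(-2,12) right/bottom  bias=-1
  edge (2, 12)→(2, 8): d=(0,-4) top-left  bias=+0
    (1,2)@(3, 5): e=[2,2,4] → X
    (2,2)@(5, 5): e=[18,-22,12] → .
    (1,3)@(3, 7): e=[6,-2,4] → .
  covered (1 px):
    . . . . . . . . . . . .
    . . . . . . . . . . . .
    . X . . . . . . . . . .
    . . . . . . . . . . . .
    . . . . . . . . . . . .
    . . . . . . . . . . . .
    . . . . . . . . . . . .
    . . . . . . . . . . . .
    . . . . . . . . . . . .
T3:
  2·area = 52
  edge (23, 11)→(3, 3): d=(-20,-8) top-left  bias=+0
  edge (3, 3)→(12, 4): d=(9,1) right/bottom  bias=-1
  edge (12, 4)→(23, 11): d=(11,7) right/bottom  bias=-1
    (1,1)@(3, 3): e=[0,0,52] → .  [on edge]
    (4,2)@(9, 5): e=[8,12,32] → X
    (5,2)@(11, 5): e=[24,10,18] → X
    (6,2)@(13, 5): e=[40,8,4] → X
    (7,2)@(15, 5): e=[56,6,-10] → .
    (10,2)@(21, 5): e=[104,0,-52] → .  [on edge]
    (4,3)@(9, 7): e=[-32,30,54] → .
    (5,3)@(11, 7): e=[-16,28,40] → .
    (6,3)@(13, 7): e=[0,26,26] → X  [on edge]
    (7,3)@(15, 7): e=[16,24,12] → X
    (8,3)@(17, 7): e=[32,22,-2] → .
    (6,4)@(13, 9): e=[-40,44,48] → .
    (11,5)@(23, 11): e=[0,52,0] → .  [on edge]
  covered (6 px):
    . . . . . . . . . . . .
    . . . . . . . . . . . .
    . . . . X X X . . . . .
    . . . . . . X X . . . .
    . . . . . . . . . X . .
    . . . . . . . . . . . .
    . . . . . . . . . . . .
    . . . . . . . . . . . .
    . . . . . . . . . . . .

Final: 14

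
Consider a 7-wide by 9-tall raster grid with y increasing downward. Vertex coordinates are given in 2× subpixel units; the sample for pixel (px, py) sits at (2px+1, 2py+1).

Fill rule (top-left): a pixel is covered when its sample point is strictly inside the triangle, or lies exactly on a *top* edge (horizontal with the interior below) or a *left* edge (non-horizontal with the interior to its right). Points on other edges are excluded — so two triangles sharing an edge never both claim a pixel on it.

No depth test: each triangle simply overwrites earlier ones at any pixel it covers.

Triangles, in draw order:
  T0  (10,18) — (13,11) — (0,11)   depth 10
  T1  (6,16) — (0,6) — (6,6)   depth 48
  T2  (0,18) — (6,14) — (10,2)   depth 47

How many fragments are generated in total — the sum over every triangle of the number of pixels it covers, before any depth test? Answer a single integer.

T0:
  2·area = 91  (B↔C swapped to make it positive)
  edge (10, 18)→(0, 11): d=(-10,-7) top-left  bias=+0
  edge (0, 11)→(13, 11): d=(13,0) top-left  bias=+0
  edge (13, 11)→(10, 18): d=(-3,7) right/bottom  bias=-1
    (0,5)@(1, 11): e=[7,0,84] → X  [on edge]
    (1,5)@(3, 11): e=[21,0,70] → X  [on edge]
    (2,5)@(5, 11): e=[35,0,56] → X  [on edge]
    (3,5)@(7, 11): e=[49,0,42] → X  [on edge]
    (4,5)@(9, 11): e=[63,0,28] → X  [on edge]
    (5,5)@(11, 11): e=[77,0,14] → X  [on edge]
    (6,5)@(13, 11): e=[91,0,0] → .  [on edge]
    (0,6)@(1, 13): e=[-13,26,78] → .
    (1,6)@(3, 13): e=[1,26,64] → X
    (6,6)@(13, 13): e=[71,26,-6] → .
    (1,7)@(3, 15): e=[-19,52,58] → .
    (2,7)@(5, 15): e=[-5,52,44] → .
  covered (15 px):
    . . . . . . .
    . . . . . . .
    . . . . . . .
    . . . . . . .
    . . . . . . .
    X X X X X X .
    . X X X X X .
    . . . X X X .
    . . . . X . .
T1:
  2·area = 60
  edge (6, 16)→(0, 6): d=(-6,-10) top-left  bias=+0
  edge (0, 6)→(6, 6): d=(6,0) top-left  bias=+0
  edge (6, 6)→(6, 16): d=(0,10) right/bottom  bias=-1
    (0,3)@(1, 7): e=[4,6,50] → X
    (1,3)@(3, 7): e=[24,6,30] → X
    (2,3)@(5, 7): e=[44,6,10] → X
    (3,3)@(7, 7): e=[64,6,-10] → .
    (0,4)@(1, 9): e=[-8,18,50] → .
    (1,4)@(3, 9): e=[12,18,30] → X
    (3,4)@(7, 9): e=[52,18,-10] → .
    (1,5)@(3, 11): e=[0,30,30] → X  [on edge]
    (3,5)@(7, 11): e=[40,30,-10] → .
    (1,6)@(3, 13): e=[-12,42,30] → .
    (2,6)@(5, 13): e=[8,42,10] → X
    (3,6)@(7, 13): e=[28,42,-10] → .
  covered (8 px):
    . . . . . . .
    . . . . . . .
    . . . . . . .
    X X X . . . .
    . X X . . . .
    . X X . . . .
    . . X . . . .
    . . . . . . .
    . . . . . . .
T2:
  2·area = 56  (B↔C swapped to make it positive)
  edge (0, 18)→(10, 2): d=(10,-16) top-left  bias=+0
  edge (10, 2)→(6, 14): d=(-4,12) right/bottom  bias=-1
  edge (6, 14)→(0, 18): d=(-6,4) right/bottom  bias=-1
    (4,2)@(9, 5): e=[14,0,42] → .  [on edge]
    (3,3)@(7, 7): e=[2,16,38] → X
    (4,3)@(9, 7): e=[34,-8,30] → .
    (3,4)@(7, 9): e=[22,8,26] → X
    (4,4)@(9, 9): e=[54,-16,18] → .
    (2,5)@(5, 11): e=[10,24,22] → X
    (3,5)@(7, 11): e=[42,0,14] → .  [on edge]
    (2,6)@(5, 13): e=[30,16,10] → X
    (3,6)@(7, 13): e=[62,-8,2] → .
    (1,7)@(3, 15): e=[18,32,6] → X
    (2,7)@(5, 15): e=[50,8,-2] → .
    (0,8)@(1, 17): e=[6,48,2] → X
    (2,8)@(5, 17): e=[70,0,-14] → .  [on edge]
  covered (6 px):
    . . . . . . .
    . . . . . . .
    . . . . . . .
    . . . X . . .
    . . . X . . .
    . . X . . . .
    . . X . . . .
    . X . . . . .
    X . . . . . .

Answer: 29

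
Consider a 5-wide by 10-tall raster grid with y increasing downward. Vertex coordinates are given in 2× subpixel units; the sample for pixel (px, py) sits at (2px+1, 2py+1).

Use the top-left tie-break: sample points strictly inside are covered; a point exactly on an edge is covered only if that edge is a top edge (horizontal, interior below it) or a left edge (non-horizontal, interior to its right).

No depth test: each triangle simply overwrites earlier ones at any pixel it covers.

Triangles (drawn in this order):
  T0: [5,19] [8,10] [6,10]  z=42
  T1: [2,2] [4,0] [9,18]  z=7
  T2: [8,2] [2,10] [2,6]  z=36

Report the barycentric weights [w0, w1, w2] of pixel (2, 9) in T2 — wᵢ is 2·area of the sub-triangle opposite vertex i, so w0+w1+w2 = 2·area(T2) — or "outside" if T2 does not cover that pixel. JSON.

T0:
  2·area = 18  (B↔C swapped to make it positive)
  edge (5, 19)→(6, 10): d=(1,-9) top-left  bias=+0
  edge (6, 10)→(8, 10): d=(2,0) top-left  bias=+0
  edge (8, 10)→(5, 19): d=(-3,9) right/bottom  bias=-1
    (3,0)@(7, 1): e=[0,-18,36] → ·  [on edge]
    (4,3)@(9, 7): e=[24,-6,0] → ·  [on edge]
    (3,5)@(7, 11): e=[10,2,6] → #
    (4,5)@(9, 11): e=[28,2,-12] → ·
    (3,6)@(7, 13): e=[12,6,0] → ·  [on edge]
    (2,9)@(5, 19): e=[0,18,0] → ·  [on edge]
  covered (1 px):
    · · · · ·
    · · · · ·
    · · · · ·
    · · · · ·
    · · · · ·
    · · · # ·
    · · · · ·
    · · · · ·
    · · · · ·
    · · · · ·
T1:
  2·area = 46
  edge (2, 2)→(4, 0): d=(2,-2) top-left  bias=+0
  edge (4, 0)→(9, 18): d=(5,18) right/bottom  bias=-1
  edge (9, 18)→(2, 2): d=(-7,-16) top-left  bias=+0
    (1,0)@(3, 1): e=[0,23,23] → #  [on edge]
    (2,0)@(5, 1): e=[4,-13,55] → ·
    (0,1)@(1, 3): e=[0,69,-23] → ·  [on edge]
    (1,1)@(3, 3): e=[4,33,9] → #
    (2,1)@(5, 3): e=[8,-3,41] → ·
    (1,2)@(3, 5): e=[8,43,-5] → ·
    (2,2)@(5, 5): e=[12,7,27] → #
    (3,2)@(7, 5): e=[16,-29,59] → ·
    (2,3)@(5, 7): e=[16,17,13] → #
    (3,3)@(7, 7): e=[20,-19,45] → ·
    (2,4)@(5, 9): e=[20,27,-1] → ·
    (3,5)@(7, 11): e=[28,1,17] → #
  covered (6 px):
    · # · · ·
    · # · · ·
    · · # · ·
    · · # · ·
    · · · · ·
    · · · # ·
    · · · # ·
    · · · · ·
    · · · · ·
    · · · · ·
T2:
  2·area = 24
  edge (8, 2)→(2, 10): d=(-6,8) right/bottom  bias=-1
  edge (2, 10)→(2, 6): d=(0,-4) top-left  bias=+0
  edge (2, 6)→(8, 2): d=(6,-4) top-left  bias=+0
    (3,1)@(7, 3): e=[2,20,2] → #
    (4,1)@(9, 3): e=[-14,28,10] → ·
    (2,2)@(5, 5): e=[6,12,6] → #
    (3,2)@(7, 5): e=[-10,20,14] → ·
    (1,3)@(3, 7): e=[10,4,10] → #
    (2,3)@(5, 7): e=[-6,12,18] → ·
    (1,4)@(3, 9): e=[-2,4,22] → ·
  covered (3 px):
    · · · · ·
    · · · # ·
    · · # · ·
    · # · · ·
    · · · · ·
    · · · · ·
    · · · · ·
    · · · · ·
    · · · · ·
    · · · · ·

Final: "outside"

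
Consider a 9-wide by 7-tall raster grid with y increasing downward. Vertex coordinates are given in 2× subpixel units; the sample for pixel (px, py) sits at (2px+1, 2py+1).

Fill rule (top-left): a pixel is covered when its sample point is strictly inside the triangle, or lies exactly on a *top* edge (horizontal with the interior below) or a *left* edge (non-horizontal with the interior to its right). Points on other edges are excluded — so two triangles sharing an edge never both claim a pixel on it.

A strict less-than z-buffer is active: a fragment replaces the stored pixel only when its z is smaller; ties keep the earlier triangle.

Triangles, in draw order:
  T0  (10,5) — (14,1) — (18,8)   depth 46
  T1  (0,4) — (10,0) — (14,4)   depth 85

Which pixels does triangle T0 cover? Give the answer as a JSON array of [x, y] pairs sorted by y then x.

T0:
  2·area = 44
  edge (10, 5)→(14, 1): d=(4,-4) top-left  bias=+0
  edge (14, 1)→(18, 8): d=(4,7) right/bottom  bias=-1
  edge (18, 8)→(10, 5): d=(-8,-3) top-left  bias=+0
    (6,1)@(13, 3): e=[4,15,25] → X
    (7,1)@(15, 3): e=[12,1,31] → X
    (8,1)@(17, 3): e=[20,-13,37] → .
    (5,2)@(11, 5): e=[4,37,3] → X
    (8,2)@(17, 5): e=[28,-5,21] → .
    (5,3)@(11, 7): e=[12,45,-13] → .
    (6,3)@(13, 7): e=[20,31,-7] → .
    (7,3)@(15, 7): e=[28,17,-1] → .
    (8,3)@(17, 7): e=[36,3,5] → X
    (8,4)@(17, 9): e=[44,11,-11] → .
  covered (6 px):
    . . . . . . . . .
    . . . . . . X X .
    . . . . . X X X .
    . . . . . . . . X
    . . . . . . . . .
    . . . . . . . . .
    . . . . . . . . .
T1:
  2·area = 56
  edge (0, 4)→(10, 0): d=(10,-4) top-left  bias=+0
  edge (10, 0)→(14, 4): d=(4,4) right/bottom  bias=-1
  edge (14, 4)→(0, 4): d=(-14,0) right/bottom  bias=-1
    (4,0)@(9, 1): e=[6,8,42] → X
    (5,0)@(11, 1): e=[14,0,42] → .  [on edge]
    (1,1)@(3, 3): e=[2,40,14] → X
    (2,1)@(5, 3): e=[10,32,14] → X
    (3,1)@(7, 3): e=[18,24,14] → X
    (5,1)@(11, 3): e=[34,8,14] → X
    (6,1)@(13, 3): e=[42,0,14] → .  [on edge]
    (1,2)@(3, 5): e=[22,48,-14] → .
    (2,2)@(5, 5): e=[30,40,-14] → .
    (3,2)@(7, 5): e=[38,32,-14] → .
    (4,2)@(9, 5): e=[46,24,-14] → .
    (5,2)@(11, 5): e=[54,16,-14] → .
    (7,2)@(15, 5): e=[70,0,-14] → .  [on edge]
    (8,3)@(17, 7): e=[98,0,-42] → .  [on edge]
  covered (6 px):
    . . . . X . . . .
    . X X X X X . . .
    . . . . . . . . .
    . . . . . . . . .
    . . . . . . . . .
    . . . . . . . . .
    . . . . . . . . .

Final: [[6,1],[7,1],[5,2],[6,2],[7,2],[8,3]]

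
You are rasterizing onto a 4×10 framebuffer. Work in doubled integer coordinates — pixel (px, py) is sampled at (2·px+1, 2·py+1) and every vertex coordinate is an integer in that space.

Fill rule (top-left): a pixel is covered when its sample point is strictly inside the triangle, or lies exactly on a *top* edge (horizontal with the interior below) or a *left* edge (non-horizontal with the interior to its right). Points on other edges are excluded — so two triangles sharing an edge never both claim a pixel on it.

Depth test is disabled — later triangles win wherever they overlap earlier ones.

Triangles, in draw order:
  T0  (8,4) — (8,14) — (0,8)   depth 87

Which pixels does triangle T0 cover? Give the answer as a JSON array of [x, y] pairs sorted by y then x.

T0:
  2·area = 80
  edge (8, 4)→(8, 14): d=(0,10) right/bottom  bias=-1
  edge (8, 14)→(0, 8): d=(-8,-6) top-left  bias=+0
  edge (0, 8)→(8, 4): d=(8,-4) top-left  bias=+0
    (3,2)@(7, 5): e=[10,66,4] → X
    (1,3)@(3, 7): e=[50,26,4] → X
    (2,3)@(5, 7): e=[30,38,12] → X
    (1,4)@(3, 9): e=[50,10,20] → X
    (1,5)@(3, 11): e=[50,-6,36] → .
    (2,5)@(5, 11): e=[30,6,44] → X
    (2,6)@(5, 13): e=[30,-10,60] → .
    (3,6)@(7, 13): e=[10,2,68] → X
    (3,7)@(7, 15): e=[10,-14,84] → .
  covered (10 px):
    . . . .
    . . . .
    . . . X
    . X X X
    . X X X
    . . X X
    . . . X
    . . . .
    . . . .
    . . . .

Answer: [[3,2],[1,3],[2,3],[3,3],[1,4],[2,4],[3,4],[2,5],[3,5],[3,6]]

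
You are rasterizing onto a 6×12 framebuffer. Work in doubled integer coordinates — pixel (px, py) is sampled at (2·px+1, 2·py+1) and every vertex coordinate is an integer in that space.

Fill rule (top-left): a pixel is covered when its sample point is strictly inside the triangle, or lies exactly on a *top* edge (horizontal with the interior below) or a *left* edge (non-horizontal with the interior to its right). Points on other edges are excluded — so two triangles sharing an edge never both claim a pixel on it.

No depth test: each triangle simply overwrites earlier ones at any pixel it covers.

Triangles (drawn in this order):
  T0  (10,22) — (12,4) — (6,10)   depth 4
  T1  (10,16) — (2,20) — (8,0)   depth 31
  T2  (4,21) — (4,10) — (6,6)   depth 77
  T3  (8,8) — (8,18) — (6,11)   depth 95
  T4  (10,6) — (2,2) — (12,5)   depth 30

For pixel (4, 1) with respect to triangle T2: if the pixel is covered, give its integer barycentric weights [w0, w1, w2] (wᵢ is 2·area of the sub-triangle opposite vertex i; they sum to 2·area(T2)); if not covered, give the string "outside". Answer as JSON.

T0:
  2·area = 96  (B↔C swapped to make it positive)
  edge (10, 22)→(6, 10): d=(-4,-12) top-left  bias=+0
  edge (6, 10)→(12, 4): d=(6,-6) top-left  bias=+0
  edge (12, 4)→(10, 22): d=(-2,18) right/bottom  bias=-1
    (1,0)@(3, 1): e=[0,-72,168] → ·  [on edge]
    (5,2)@(11, 5): e=[80,0,16] → #  [on edge]
    (2,3)@(5, 7): e=[0,-24,120] → ·  [on edge]
    (4,3)@(9, 7): e=[48,0,48] → #  [on edge]
    (3,4)@(7, 9): e=[16,0,80] → #  [on edge]
    (2,5)@(5, 11): e=[-16,0,112] → ·  [on edge]
    (3,5)@(7, 11): e=[8,12,76] → #
    (1,6)@(3, 13): e=[-48,0,144] → ·  [on edge]
    (3,6)@(7, 13): e=[0,24,72] → #  [on edge]
    (5,6)@(11, 13): e=[48,48,0] → ·  [on edge]
    (0,7)@(1, 15): e=[-80,0,176] → ·  [on edge]
    (3,7)@(7, 15): e=[-8,36,68] → ·
    (4,9)@(9, 19): e=[0,72,24] → #  [on edge]
  covered (14 px):
    · · · · · ·
    · · · · · ·
    · · · · · #
    · · · · # #
    · · · # # #
    · · · # # #
    · · · # # ·
    · · · · # ·
    · · · · # ·
    · · · · # ·
    · · · · · ·
    · · · · · ·
T1:
  2·area = 136
  edge (10, 16)→(2, 20): d=(-8,4) right/bottom  bias=-1
  edge (2, 20)→(8, 0): d=(6,-20) top-left  bias=+0
  edge (8, 0)→(10, 16): d=(2,16) right/bottom  bias=-1
    (3,2)@(7, 5): e=[100,10,26] → #
    (4,2)@(9, 5): e=[92,50,-6] → ·
    (3,3)@(7, 7): e=[84,22,30] → #
    (4,3)@(9, 7): e=[76,62,-2] → ·
    (3,4)@(7, 9): e=[68,34,34] → #
    (4,4)@(9, 9): e=[60,74,2] → #
    (5,4)@(11, 9): e=[52,114,-30] → ·
    (2,5)@(5, 11): e=[60,6,70] → #
    (5,5)@(11, 11): e=[36,126,-26] → ·
    (2,6)@(5, 13): e=[44,18,74] → #
    (5,6)@(11, 13): e=[20,138,-22] → ·
    (2,7)@(5, 15): e=[28,30,78] → #
  covered (17 px):
    · · · · · ·
    · · · · · ·
    · · · # · ·
    · · · # · ·
    · · · # # ·
    · · # # # ·
    · · # # # ·
    · · # # # ·
    · # # # · ·
    · # · · · ·
    · · · · · ·
    · · · · · ·
T2:
  2·area = 22
  edge (4, 21)→(4, 10): d=(0,-11) top-left  bias=+0
  edge (4, 10)→(6, 6): d=(2,-4) top-left  bias=+0
  edge (6, 6)→(4, 21): d=(-2,15) right/bottom  bias=-1
    (2,4)@(5, 9): e=[11,2,9] → #
    (3,4)@(7, 9): e=[33,10,-21] → ·
    (2,5)@(5, 11): e=[11,6,5] → #
    (3,5)@(7, 11): e=[33,14,-25] → ·
    (2,6)@(5, 13): e=[11,10,1] → #
    (3,6)@(7, 13): e=[33,18,-29] → ·
    (2,7)@(5, 15): e=[11,14,-3] → ·
  covered (3 px):
    · · · · · ·
    · · · · · ·
    · · · · · ·
    · · · · · ·
    · · # · · ·
    · · # · · ·
    · · # · · ·
    · · · · · ·
    · · · · · ·
    · · · · · ·
    · · · · · ·
    · · · · · ·
T3:
  2·area = 20
  edge (8, 8)→(8, 18): d=(0,10) right/bottom  bias=-1
  edge (8, 18)→(6, 11): d=(-2,-7) top-left  bias=+0
  edge (6, 11)→(8, 8): d=(2,-3) top-left  bias=+0
    (3,5)@(7, 11): e=[10,7,3] → #
    (4,5)@(9, 11): e=[-10,21,9] → ·
    (3,6)@(7, 13): e=[10,3,7] → #
    (4,6)@(9, 13): e=[-10,17,13] → ·
    (3,7)@(7, 15): e=[10,-1,11] → ·
  covered (2 px):
    · · · · · ·
    · · · · · ·
    · · · · · ·
    · · · · · ·
    · · · · · ·
    · · · # · ·
    · · · # · ·
    · · · · · ·
    · · · · · ·
    · · · · · ·
    · · · · · ·
    · · · · · ·
T4:
  2·area = 16
  edge (10, 6)→(2, 2): d=(-8,-4) top-left  bias=+0
  edge (2, 2)→(12, 5): d=(10,3) right/bottom  bias=-1
  edge (12, 5)→(10, 6): d=(-2,1) right/bottom  bias=-1
    (2,1)@(5, 3): e=[4,1,11] → #
    (3,1)@(7, 3): e=[12,-5,9] → ·
    (2,2)@(5, 5): e=[-12,21,7] → ·
    (4,2)@(9, 5): e=[4,9,3] → #
    (5,2)@(11, 5): e=[12,3,1] → #
    (4,3)@(9, 7): e=[-12,29,-1] → ·
    (5,3)@(11, 7): e=[-4,23,-3] → ·
  covered (3 px):
    · · · · · ·
    · · # · · ·
    · · · · # #
    · · · · · ·
    · · · · · ·
    · · · · · ·
    · · · · · ·
    · · · · · ·
    · · · · · ·
    · · · · · ·
    · · · · · ·
    · · · · · ·

Result: "outside"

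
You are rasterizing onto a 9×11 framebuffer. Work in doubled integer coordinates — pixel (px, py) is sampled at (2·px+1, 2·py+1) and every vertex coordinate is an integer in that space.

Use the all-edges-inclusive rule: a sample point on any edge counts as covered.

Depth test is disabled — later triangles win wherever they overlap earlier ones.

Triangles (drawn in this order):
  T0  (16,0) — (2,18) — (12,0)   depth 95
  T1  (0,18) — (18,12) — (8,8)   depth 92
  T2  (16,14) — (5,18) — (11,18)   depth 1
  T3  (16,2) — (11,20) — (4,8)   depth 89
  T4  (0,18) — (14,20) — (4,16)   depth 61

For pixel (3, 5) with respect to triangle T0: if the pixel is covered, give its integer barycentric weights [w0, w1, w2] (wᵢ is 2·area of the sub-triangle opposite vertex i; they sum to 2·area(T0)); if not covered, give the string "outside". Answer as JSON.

T0:
  2·area = 72
  edge (16, 0)→(2, 18): d=(-14,18) inclusive
  edge (2, 18)→(12, 0): d=(10,-18) inclusive
  edge (12, 0)→(16, 0): d=(4,0) inclusive
    (6,0)@(13, 1): e=[40,28,4] → █
    (7,0)@(15, 1): e=[4,64,4] → █
    (8,0)@(17, 1): e=[-32,100,4] → ·
    (5,1)@(11, 3): e=[48,12,12] → █
    (7,1)@(15, 3): e=[-24,84,12] → ·
    (5,2)@(11, 5): e=[20,32,20] → █
    (6,2)@(13, 5): e=[-16,68,20] → ·
    (4,3)@(9, 7): e=[28,16,28] → █
    (5,3)@(11, 7): e=[-8,52,28] → ·
    (3,4)@(7, 9): e=[36,0,36] → █  [on edge]
    (4,4)@(9, 9): e=[0,36,36] → █  [on edge]
    (5,4)@(11, 9): e=[-36,72,36] → ·
  covered (10 px):
    · · · · · · █ █ ·
    · · · · · █ █ · ·
    · · · · · █ · · ·
    · · · · █ · · · ·
    · · · █ █ · · · ·
    · · · █ · · · · ·
    · · █ · · · · · ·
    · · · · · · · · ·
    · · · · · · · · ·
    · · · · · · · · ·
    · · · · · · · · ·
T1:
  2·area = 132  (B↔C swapped to make it positive)
  edge (0, 18)→(8, 8): d=(8,-10) inclusive
  edge (8, 8)→(18, 12): d=(10,4) inclusive
  edge (18, 12)→(0, 18): d=(-18,6) inclusive
    (4,4)@(9, 9): e=[18,6,108] → █
    (5,4)@(11, 9): e=[38,-2,96] → ·
    (3,5)@(7, 11): e=[14,34,84] → █
    (5,5)@(11, 11): e=[54,18,60] → █
    (6,5)@(13, 11): e=[74,10,48] → █
    (7,5)@(15, 11): e=[94,2,36] → █
    (8,5)@(17, 11): e=[114,-6,24] → ·
    (2,6)@(5, 13): e=[10,62,60] → █
    (7,6)@(15, 13): e=[110,22,0] → █  [on edge]
    (8,6)@(17, 13): e=[130,14,-12] → ·
    (1,7)@(3, 15): e=[6,90,36] → █
    (4,7)@(9, 15): e=[66,66,0] → █  [on edge]
    (1,8)@(3, 17): e=[22,110,0] → █  [on edge]
  covered (18 px):
    · · · · · · · · ·
    · · · · · · · · ·
    · · · · · · · · ·
    · · · · · · · · ·
    · · · · █ · · · ·
    · · · █ █ █ █ █ ·
    · · █ █ █ █ █ █ ·
    · █ █ █ █ · · · ·
    █ █ · · · · · · ·
    · · · · · · · · ·
    · · · · · · · · ·
T2:
  2·area = 24  (B↔C swapped to make it positive)
  edge (16, 14)→(11, 18): d=(-5,4) inclusive
  edge (11, 18)→(5, 18): d=(-6,0) inclusive
  edge (5, 18)→(16, 14): d=(11,-4) inclusive
    (4,8)@(9, 17): e=[13,6,5] → █
    (5,8)@(11, 17): e=[5,6,13] → █
    (6,8)@(13, 17): e=[-3,6,21] → ·
    (4,9)@(9, 19): e=[3,-6,27] → ·
    (5,9)@(11, 19): e=[-5,-6,35] → ·
  covered (2 px):
    · · · · · · · · ·
    · · · · · · · · ·
    · · · · · · · · ·
    · · · · · · · · ·
    · · · · · · · · ·
    · · · · · · · · ·
    · · · · · · · · ·
    · · · · · · · · ·
    · · · · █ █ · · ·
    · · · · · · · · ·
    · · · · · · · · ·
T3:
  2·area = 186
  edge (16, 2)→(11, 20): d=(-5,18) inclusive
  edge (11, 20)→(4, 8): d=(-7,-12) inclusive
  edge (4, 8)→(16, 2): d=(12,-6) inclusive
    (7,1)@(15, 3): e=[13,167,6] → █
    (8,1)@(17, 3): e=[-23,191,18] → ·
    (5,2)@(11, 5): e=[75,105,6] → █
    (6,2)@(13, 5): e=[39,129,18] → █
    (8,2)@(17, 5): e=[-33,177,42] → ·
    (3,3)@(7, 7): e=[137,43,6] → █
    (4,3)@(9, 7): e=[101,67,18] → █
    (7,3)@(15, 7): e=[-7,139,54] → ·
    (2,4)@(5, 9): e=[163,5,18] → █
    (7,4)@(15, 9): e=[-17,125,78] → ·
    (2,5)@(5, 11): e=[153,-9,42] → ·
    (3,5)@(7, 11): e=[117,15,54] → █
  covered (24 px):
    · · · · · · · · ·
    · · · · · · · █ ·
    · · · · · █ █ █ ·
    · · · █ █ █ █ · ·
    · · █ █ █ █ █ · ·
    · · · █ █ █ █ · ·
    · · · █ █ █ · · ·
    · · · · █ █ · · ·
    · · · · · █ · · ·
    · · · · · █ · · ·
    · · · · · · · · ·
T4:
  2·area = 36  (B↔C swapped to make it positive)
  edge (0, 18)→(4, 16): d=(4,-2) inclusive
  edge (4, 16)→(14, 20): d=(10,4) inclusive
  edge (14, 20)→(0, 18): d=(-14,-2) inclusive
    (1,8)@(3, 17): e=[2,14,20] → █
    (2,8)@(5, 17): e=[6,6,24] → █
    (3,8)@(7, 17): e=[10,-2,28] → ·
    (1,9)@(3, 19): e=[10,34,-8] → ·
    (2,9)@(5, 19): e=[14,26,-4] → ·
    (3,9)@(7, 19): e=[18,18,0] → █  [on edge]
    (4,9)@(9, 19): e=[22,10,4] → █
    (5,9)@(11, 19): e=[26,2,8] → █
    (6,9)@(13, 19): e=[30,-6,12] → ·
    (3,10)@(7, 21): e=[26,38,-28] → ·
    (4,10)@(9, 21): e=[30,30,-24] → ·
    (5,10)@(11, 21): e=[34,22,-20] → ·
  covered (5 px):
    · · · · · · · · ·
    · · · · · · · · ·
    · · · · · · · · ·
    · · · · · · · · ·
    · · · · · · · · ·
    · · · · · · · · ·
    · · · · · · · · ·
    · · · · · · · · ·
    · █ █ · · · · · ·
    · · · █ █ █ · · ·
    · · · · · · · · ·

Answer: [20,44,8]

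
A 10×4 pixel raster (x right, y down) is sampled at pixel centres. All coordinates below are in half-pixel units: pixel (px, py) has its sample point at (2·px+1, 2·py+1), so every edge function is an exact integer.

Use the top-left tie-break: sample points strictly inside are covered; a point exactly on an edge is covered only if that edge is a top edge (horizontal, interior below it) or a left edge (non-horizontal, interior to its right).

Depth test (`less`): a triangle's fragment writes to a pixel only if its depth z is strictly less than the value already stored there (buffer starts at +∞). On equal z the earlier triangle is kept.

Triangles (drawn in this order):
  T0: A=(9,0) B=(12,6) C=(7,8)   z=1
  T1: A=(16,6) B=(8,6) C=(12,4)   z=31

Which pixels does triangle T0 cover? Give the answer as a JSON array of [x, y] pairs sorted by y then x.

T0:
  2·area = 36
  edge (9, 0)→(12, 6): d=(3,6) right/bottom  bias=-1
  edge (12, 6)→(7, 8): d=(-5,2) right/bottom  bias=-1
  edge (7, 8)→(9, 0): d=(2,-8) top-left  bias=+0
    (4,0)@(9, 1): e=[3,31,2] → #
    (5,0)@(11, 1): e=[-9,27,18] → ·
    (4,1)@(9, 3): e=[9,21,6] → #
    (5,1)@(11, 3): e=[-3,17,22] → ·
    (4,2)@(9, 5): e=[15,11,10] → #
    (5,2)@(11, 5): e=[3,7,26] → #
    (6,2)@(13, 5): e=[-9,3,42] → ·
    (4,3)@(9, 7): e=[21,1,14] → #
    (5,3)@(11, 7): e=[9,-3,30] → ·
  covered (5 px):
    · · · · # · · · · ·
    · · · · # · · · · ·
    · · · · # # · · · ·
    · · · · # · · · · ·
T1:
  2·area = 16
  edge (16, 6)→(8, 6): d=(-8,0) right/bottom  bias=-1
  edge (8, 6)→(12, 4): d=(4,-2) top-left  bias=+0
  edge (12, 4)→(16, 6): d=(4,2) right/bottom  bias=-1
    (5,2)@(11, 5): e=[8,2,6] → #
    (6,2)@(13, 5): e=[8,6,2] → #
    (7,2)@(15, 5): e=[8,10,-2] → ·
    (5,3)@(11, 7): e=[-8,10,14] → ·
    (6,3)@(13, 7): e=[-8,14,10] → ·
  covered (2 px):
    · · · · · · · · · ·
    · · · · · · · · · ·
    · · · · · # # · · ·
    · · · · · · · · · ·

Answer: [[4,0],[4,1],[4,2],[5,2],[4,3]]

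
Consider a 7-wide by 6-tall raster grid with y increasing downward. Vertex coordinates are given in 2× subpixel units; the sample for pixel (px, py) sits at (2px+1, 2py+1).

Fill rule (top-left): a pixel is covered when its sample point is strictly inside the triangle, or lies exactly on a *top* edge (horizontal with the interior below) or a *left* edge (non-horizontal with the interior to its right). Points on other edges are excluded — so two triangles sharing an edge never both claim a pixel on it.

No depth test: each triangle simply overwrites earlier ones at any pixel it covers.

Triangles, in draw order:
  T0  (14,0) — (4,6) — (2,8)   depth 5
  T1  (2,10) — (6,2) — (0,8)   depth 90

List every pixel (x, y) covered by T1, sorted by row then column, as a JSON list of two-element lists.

T0:
  2·area = 8  (B↔C swapped to make it positive)
  edge (14, 0)→(2, 8): d=(-12,8) right/bottom  bias=-1
  edge (2, 8)→(4, 6): d=(2,-2) top-left  bias=+0
  edge (4, 6)→(14, 0): d=(10,-6) top-left  bias=+0
    (4,0)@(9, 1): e=[28,0,-20] → ·  [on edge]
    (3,1)@(7, 3): e=[20,0,-12] → ·  [on edge]
    (4,1)@(9, 3): e=[4,4,0] → █  [on edge]
    (5,1)@(11, 3): e=[-12,8,12] → ·
    (2,2)@(5, 5): e=[12,0,-4] → ·  [on edge]
    (4,2)@(9, 5): e=[-20,8,20] → ·
    (1,3)@(3, 7): e=[4,0,4] → █  [on edge]
    (2,3)@(5, 7): e=[-12,4,16] → ·
    (0,4)@(1, 9): e=[-4,0,12] → ·  [on edge]
    (1,4)@(3, 9): e=[-20,4,24] → ·
  covered (2 px):
    · · · · · · ·
    · · · · █ · ·
    · · · · · · ·
    · █ · · · · ·
    · · · · · · ·
    · · · · · · ·
T1:
  2·area = 24  (B↔C swapped to make it positive)
  edge (2, 10)→(0, 8): d=(-2,-2) top-left  bias=+0
  edge (0, 8)→(6, 2): d=(6,-6) top-left  bias=+0
  edge (6, 2)→(2, 10): d=(-4,8) right/bottom  bias=-1
    (3,0)@(7, 1): e=[28,0,-4] → ·  [on edge]
    (2,1)@(5, 3): e=[20,0,4] → █  [on edge]
    (3,1)@(7, 3): e=[24,12,-12] → ·
    (1,2)@(3, 5): e=[12,0,12] → █  [on edge]
    (2,2)@(5, 5): e=[16,12,-4] → ·
    (0,3)@(1, 7): e=[4,0,20] → █  [on edge]
    (2,3)@(5, 7): e=[12,24,-12] → ·
    (0,4)@(1, 9): e=[0,12,12] → █  [on edge]
    (1,4)@(3, 9): e=[4,24,-4] → ·
    (0,5)@(1, 11): e=[-4,24,4] → ·
    (1,5)@(3, 11): e=[0,36,-12] → ·  [on edge]
  covered (5 px):
    · · · · · · ·
    · · █ · · · ·
    · █ · · · · ·
    █ █ · · · · ·
    █ · · · · · ·
    · · · · · · ·

Final: [[2,1],[1,2],[0,3],[1,3],[0,4]]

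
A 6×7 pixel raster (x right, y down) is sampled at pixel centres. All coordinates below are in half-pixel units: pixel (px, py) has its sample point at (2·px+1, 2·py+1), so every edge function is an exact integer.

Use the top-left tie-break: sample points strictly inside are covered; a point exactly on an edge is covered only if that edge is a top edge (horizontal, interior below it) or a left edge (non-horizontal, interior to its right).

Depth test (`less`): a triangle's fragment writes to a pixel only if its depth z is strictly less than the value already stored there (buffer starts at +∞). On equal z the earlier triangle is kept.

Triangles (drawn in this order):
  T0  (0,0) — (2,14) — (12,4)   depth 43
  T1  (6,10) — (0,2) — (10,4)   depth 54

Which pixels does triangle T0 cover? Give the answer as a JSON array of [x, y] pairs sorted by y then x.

T0:
  2·area = 160  (B↔C swapped to make it positive)
  edge (0, 0)→(12, 4): d=(12,4) right/bottom  bias=-1
  edge (12, 4)→(2, 14): d=(-10,10) right/bottom  bias=-1
  edge (2, 14)→(0, 0): d=(-2,-14) top-left  bias=+0
    (0,0)@(1, 1): e=[8,140,12] → █
    (1,0)@(3, 1): e=[0,120,40] → ·  [on edge]
    (0,1)@(1, 3): e=[32,120,8] → █
    (1,1)@(3, 3): e=[24,100,36] → █
    (2,1)@(5, 3): e=[16,80,64] → █
    (3,1)@(7, 3): e=[8,60,92] → █
    (4,1)@(9, 3): e=[0,40,120] → ·  [on edge]
    (0,2)@(1, 5): e=[56,100,4] → █
    (4,2)@(9, 5): e=[24,20,116] → █
    (5,2)@(11, 5): e=[16,0,144] → ·  [on edge]
    (0,3)@(1, 7): e=[80,80,0] → █  [on edge]
    (4,3)@(9, 7): e=[48,0,112] → ·  [on edge]
    (3,4)@(7, 9): e=[80,0,80] → ·  [on edge]
    (2,5)@(5, 11): e=[112,0,48] → ·  [on edge]
    (1,6)@(3, 13): e=[144,0,16] → ·  [on edge]
  covered (17 px):
    █ · · · · ·
    █ █ █ █ · ·
    █ █ █ █ █ ·
    █ █ █ █ · ·
    · █ █ · · ·
    · █ · · · ·
    · · · · · ·
T1:
  2·area = 68
  edge (6, 10)→(0, 2): d=(-6,-8) top-left  bias=+0
  edge (0, 2)→(10, 4): d=(10,2) right/bottom  bias=-1
  edge (10, 4)→(6, 10): d=(-4,6) right/bottom  bias=-1
    (0,1)@(1, 3): e=[2,8,58] → █
    (1,1)@(3, 3): e=[18,4,46] → █
    (2,1)@(5, 3): e=[34,0,34] → ·  [on edge]
    (0,2)@(1, 5): e=[-10,28,50] → ·
    (1,2)@(3, 5): e=[6,24,38] → █
    (2,2)@(5, 5): e=[22,20,26] → █
    (3,2)@(7, 5): e=[38,16,14] → █
    (4,2)@(9, 5): e=[54,12,2] → █
    (5,2)@(11, 5): e=[70,8,-10] → ·
    (1,3)@(3, 7): e=[-6,44,30] → ·
    (2,3)@(5, 7): e=[10,40,18] → █
    (4,3)@(9, 7): e=[42,32,-6] → ·
  covered (8 px):
    · · · · · ·
    █ █ · · · ·
    · █ █ █ █ ·
    · · █ █ · ·
    · · · · · ·
    · · · · · ·
    · · · · · ·

Answer: [[0,0],[0,1],[1,1],[2,1],[3,1],[0,2],[1,2],[2,2],[3,2],[4,2],[0,3],[1,3],[2,3],[3,3],[1,4],[2,4],[1,5]]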